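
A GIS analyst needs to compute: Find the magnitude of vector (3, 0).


|u| = sqrt(3^2 + 0^2) = sqrt(9) = 3

3


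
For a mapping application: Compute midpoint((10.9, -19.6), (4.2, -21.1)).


M = ((10.9+4.2)/2, ((-19.6)+(-21.1))/2)
= (7.55, -20.35)

(7.55, -20.35)


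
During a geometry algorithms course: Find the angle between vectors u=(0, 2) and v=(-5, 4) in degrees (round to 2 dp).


u.v = 8, |u| = sqrt(4) = 2, |v| = sqrt(41) = 6.4031
cos(theta) = u.v/(|u||v|) = 8/sqrt(164) = 0.624695
theta = acos(0.624695) = 51.34 degrees

51.34 degrees


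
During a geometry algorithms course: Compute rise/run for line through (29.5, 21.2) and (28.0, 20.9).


slope = (y2-y1)/(x2-x1) = (20.9-21.2)/(28-29.5) = (-0.3)/(-1.5) = 0.2

0.2


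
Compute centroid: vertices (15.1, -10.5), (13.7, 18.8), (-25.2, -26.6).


Centroid = ((x_A+x_B+x_C)/3, (y_A+y_B+y_C)/3)
= ((15.1+13.7+(-25.2))/3, ((-10.5)+18.8+(-26.6))/3)
= (1.2, -6.1)

(1.2, -6.1)


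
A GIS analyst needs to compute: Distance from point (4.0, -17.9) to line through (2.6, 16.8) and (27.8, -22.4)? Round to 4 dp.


|cross product| = 819.56
|line direction| = sqrt(2171.68) = 46.6013
Distance = 819.56/sqrt(2171.68) = 17.5866

17.5866


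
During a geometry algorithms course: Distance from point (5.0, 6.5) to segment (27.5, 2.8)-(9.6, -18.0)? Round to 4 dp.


Project P onto AB: t = 0.4326 (clamped to [0,1])
Closest point on segment: (19.756, -6.1986)
Distance: 19.4678

19.4678


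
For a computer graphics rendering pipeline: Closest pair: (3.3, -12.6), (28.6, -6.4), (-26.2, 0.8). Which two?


d(P0,P1) = 26.0486, d(P0,P2) = 32.4008, d(P1,P2) = 55.271
Closest: P0 and P1

Closest pair: (3.3, -12.6) and (28.6, -6.4), distance = 26.0486


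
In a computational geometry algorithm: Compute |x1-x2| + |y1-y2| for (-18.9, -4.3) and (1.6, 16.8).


|(-18.9)-1.6| + |(-4.3)-16.8| = 20.5 + 21.1 = 41.6

41.6


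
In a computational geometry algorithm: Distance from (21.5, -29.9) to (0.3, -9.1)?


dx=-21.2, dy=20.8
d^2 = (-21.2)^2 + 20.8^2 = 882.08
d = sqrt(882.08) = 29.6998

29.6998


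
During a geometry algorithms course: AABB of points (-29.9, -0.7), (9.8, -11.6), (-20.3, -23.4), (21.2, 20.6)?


x range: [-29.9, 21.2]
y range: [-23.4, 20.6]
Bounding box: (-29.9,-23.4) to (21.2,20.6)

(-29.9,-23.4) to (21.2,20.6)


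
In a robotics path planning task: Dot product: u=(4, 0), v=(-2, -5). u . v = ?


u . v = u_x*v_x + u_y*v_y = 4*(-2) + 0*(-5)
= (-8) + 0 = -8

-8


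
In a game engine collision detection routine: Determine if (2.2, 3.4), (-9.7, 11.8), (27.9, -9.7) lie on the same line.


Cross product: ((-9.7)-2.2)*((-9.7)-3.4) - (11.8-3.4)*(27.9-2.2)
= -59.99

No, not collinear


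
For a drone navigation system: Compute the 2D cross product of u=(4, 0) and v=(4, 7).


u x v = u_x*v_y - u_y*v_x = 4*7 - 0*4
= 28 - 0 = 28

28


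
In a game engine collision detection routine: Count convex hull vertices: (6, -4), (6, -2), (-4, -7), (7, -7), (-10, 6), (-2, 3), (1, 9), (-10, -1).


Convex hull vertices (CCW): (-10, -1), (-4, -7), (7, -7), (6, -2), (1, 9), (-10, 6)
Count = 6

6


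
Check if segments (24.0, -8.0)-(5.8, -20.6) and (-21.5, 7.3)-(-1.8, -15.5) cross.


Cross products: d1=735.99, d2=72.81, d3=-851.76, d4=-188.58
d1*d2 < 0 and d3*d4 < 0? no

No, they don't intersect


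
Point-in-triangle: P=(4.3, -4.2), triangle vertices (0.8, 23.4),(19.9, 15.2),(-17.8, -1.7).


Cross products: AB x AP = -498.46, BC x BP = 467.74, CA x CP = -601.21
All same sign? no

No, outside


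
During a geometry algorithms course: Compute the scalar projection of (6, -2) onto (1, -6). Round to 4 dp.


u.v = 18, |v| = sqrt(37) = 6.0828
Scalar projection = u.v / |v| = 18 / sqrt(37) = 2.9592

2.9592


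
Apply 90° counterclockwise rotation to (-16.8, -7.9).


90° CCW: (x,y) -> (-y, x)
(-16.8,-7.9) -> (7.9, -16.8)

(7.9, -16.8)


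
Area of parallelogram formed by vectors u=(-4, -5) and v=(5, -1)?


|u x v| = |(-4)*(-1) - (-5)*5|
= |4 - (-25)| = 29

29


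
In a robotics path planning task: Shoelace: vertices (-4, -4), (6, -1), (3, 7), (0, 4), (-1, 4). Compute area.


Shoelace sum: ((-4)*(-1) - 6*(-4)) + (6*7 - 3*(-1)) + (3*4 - 0*7) + (0*4 - (-1)*4) + ((-1)*(-4) - (-4)*4)
= 109
Area = |109|/2 = 54.5

54.5


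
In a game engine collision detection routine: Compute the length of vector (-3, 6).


|u| = sqrt((-3)^2 + 6^2) = sqrt(45) = 6.7082

6.7082


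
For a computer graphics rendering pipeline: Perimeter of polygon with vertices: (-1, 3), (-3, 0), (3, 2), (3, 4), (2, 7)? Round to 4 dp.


Sides: (-1, 3)->(-3, 0): sqrt(13) = 3.605551, (-3, 0)->(3, 2): sqrt(40) = 6.324555, (3, 2)->(3, 4): sqrt(4) = 2, (3, 4)->(2, 7): sqrt(10) = 3.162278, (2, 7)->(-1, 3): sqrt(25) = 5
Sum = 20.092384
Perimeter = 20.0924

20.0924


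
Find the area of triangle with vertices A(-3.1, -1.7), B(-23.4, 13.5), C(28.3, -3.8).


Area = |x_A(y_B-y_C) + x_B(y_C-y_A) + x_C(y_A-y_B)|/2
= |(-53.63) + 49.14 + (-430.16)|/2
= 434.65/2 = 217.325

217.325


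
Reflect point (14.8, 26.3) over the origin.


Reflection over origin: (x,y) -> (-x,-y)
(14.8, 26.3) -> (-14.8, -26.3)

(-14.8, -26.3)


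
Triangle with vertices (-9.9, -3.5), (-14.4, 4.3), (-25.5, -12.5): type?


Side lengths squared: AB^2=81.09, BC^2=405.45, CA^2=324.36
Sorted: [81.09, 324.36, 405.45]
By sides: Scalene, By angles: Right

Scalene, Right


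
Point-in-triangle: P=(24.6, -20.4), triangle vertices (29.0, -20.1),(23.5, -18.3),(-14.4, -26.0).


Cross products: AB x AP = 9.57, BC x BP = 88.06, CA x CP = 12.94
All same sign? yes

Yes, inside


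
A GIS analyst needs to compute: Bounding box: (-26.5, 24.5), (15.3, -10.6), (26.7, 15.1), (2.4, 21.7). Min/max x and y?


x range: [-26.5, 26.7]
y range: [-10.6, 24.5]
Bounding box: (-26.5,-10.6) to (26.7,24.5)

(-26.5,-10.6) to (26.7,24.5)


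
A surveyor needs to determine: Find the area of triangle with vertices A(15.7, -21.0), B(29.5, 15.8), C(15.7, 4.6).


Area = |x_A(y_B-y_C) + x_B(y_C-y_A) + x_C(y_A-y_B)|/2
= |175.84 + 755.2 + (-577.76)|/2
= 353.28/2 = 176.64

176.64


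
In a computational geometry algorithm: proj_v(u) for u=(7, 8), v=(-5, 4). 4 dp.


u.v = -3, |v| = sqrt(41) = 6.4031
Scalar projection = u.v / |v| = -3 / sqrt(41) = -0.4685

-0.4685


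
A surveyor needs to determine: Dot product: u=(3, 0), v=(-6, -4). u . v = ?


u . v = u_x*v_x + u_y*v_y = 3*(-6) + 0*(-4)
= (-18) + 0 = -18

-18


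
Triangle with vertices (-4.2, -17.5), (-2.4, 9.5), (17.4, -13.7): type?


Side lengths squared: AB^2=732.24, BC^2=930.28, CA^2=481
Sorted: [481, 732.24, 930.28]
By sides: Scalene, By angles: Acute

Scalene, Acute


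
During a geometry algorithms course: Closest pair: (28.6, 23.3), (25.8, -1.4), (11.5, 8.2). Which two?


d(P0,P1) = 24.8582, d(P0,P2) = 22.8127, d(P1,P2) = 17.2235
Closest: P1 and P2

Closest pair: (25.8, -1.4) and (11.5, 8.2), distance = 17.2235


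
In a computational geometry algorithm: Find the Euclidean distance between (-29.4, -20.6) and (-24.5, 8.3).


dx=4.9, dy=28.9
d^2 = 4.9^2 + 28.9^2 = 859.22
d = sqrt(859.22) = 29.3125

29.3125


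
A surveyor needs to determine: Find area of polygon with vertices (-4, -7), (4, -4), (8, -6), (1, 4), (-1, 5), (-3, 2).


Shoelace sum: ((-4)*(-4) - 4*(-7)) + (4*(-6) - 8*(-4)) + (8*4 - 1*(-6)) + (1*5 - (-1)*4) + ((-1)*2 - (-3)*5) + ((-3)*(-7) - (-4)*2)
= 141
Area = |141|/2 = 70.5

70.5


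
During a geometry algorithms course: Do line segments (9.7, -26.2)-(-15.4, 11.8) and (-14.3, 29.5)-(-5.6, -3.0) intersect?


Cross products: d1=295.41, d2=-189.74, d3=-486.07, d4=-0.92
d1*d2 < 0 and d3*d4 < 0? no

No, they don't intersect


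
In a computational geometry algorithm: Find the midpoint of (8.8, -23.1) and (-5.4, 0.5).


M = ((8.8+(-5.4))/2, ((-23.1)+0.5)/2)
= (1.7, -11.3)

(1.7, -11.3)


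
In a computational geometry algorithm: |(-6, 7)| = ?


|u| = sqrt((-6)^2 + 7^2) = sqrt(85) = 9.2195

9.2195


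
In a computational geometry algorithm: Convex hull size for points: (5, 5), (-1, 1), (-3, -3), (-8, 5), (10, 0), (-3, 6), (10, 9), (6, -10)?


Convex hull vertices (CCW): (-8, 5), (-3, -3), (6, -10), (10, 0), (10, 9)
Count = 5

5


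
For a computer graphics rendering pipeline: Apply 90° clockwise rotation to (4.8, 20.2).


90° CW: (x,y) -> (y, -x)
(4.8,20.2) -> (20.2, -4.8)

(20.2, -4.8)


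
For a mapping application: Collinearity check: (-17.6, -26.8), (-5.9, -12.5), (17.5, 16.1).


Cross product: ((-5.9)-(-17.6))*(16.1-(-26.8)) - ((-12.5)-(-26.8))*(17.5-(-17.6))
= 0

Yes, collinear


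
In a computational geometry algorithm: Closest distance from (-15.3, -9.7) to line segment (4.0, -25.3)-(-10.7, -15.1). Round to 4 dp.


Project P onto AB: t = 1 (clamped to [0,1])
Closest point on segment: (-10.7, -15.1)
Distance: 7.0937

7.0937


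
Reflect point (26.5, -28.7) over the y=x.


Reflection over y=x: (x,y) -> (y,x)
(26.5, -28.7) -> (-28.7, 26.5)

(-28.7, 26.5)


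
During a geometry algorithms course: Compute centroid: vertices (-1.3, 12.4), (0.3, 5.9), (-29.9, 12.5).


Centroid = ((x_A+x_B+x_C)/3, (y_A+y_B+y_C)/3)
= (((-1.3)+0.3+(-29.9))/3, (12.4+5.9+12.5)/3)
= (-10.3, 10.2667)

(-10.3, 10.2667)


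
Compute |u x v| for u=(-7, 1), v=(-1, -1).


|u x v| = |(-7)*(-1) - 1*(-1)|
= |7 - (-1)| = 8

8


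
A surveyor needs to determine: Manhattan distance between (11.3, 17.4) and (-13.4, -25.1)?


|11.3-(-13.4)| + |17.4-(-25.1)| = 24.7 + 42.5 = 67.2

67.2


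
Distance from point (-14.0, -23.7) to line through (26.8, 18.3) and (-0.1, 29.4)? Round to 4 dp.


|cross product| = 1582.68
|line direction| = sqrt(846.82) = 29.1002
Distance = 1582.68/sqrt(846.82) = 54.3873

54.3873


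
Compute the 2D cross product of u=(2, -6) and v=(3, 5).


u x v = u_x*v_y - u_y*v_x = 2*5 - (-6)*3
= 10 - (-18) = 28

28


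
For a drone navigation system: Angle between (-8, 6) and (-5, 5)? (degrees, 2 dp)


u.v = 70, |u| = sqrt(100) = 10, |v| = sqrt(50) = 7.0711
cos(theta) = u.v/(|u||v|) = 70/sqrt(5000) = 0.989949
theta = acos(0.989949) = 8.13 degrees

8.13 degrees


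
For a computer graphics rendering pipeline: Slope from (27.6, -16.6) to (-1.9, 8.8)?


slope = (y2-y1)/(x2-x1) = (8.8-(-16.6))/((-1.9)-27.6) = 25.4/(-29.5) = -0.861

-0.861


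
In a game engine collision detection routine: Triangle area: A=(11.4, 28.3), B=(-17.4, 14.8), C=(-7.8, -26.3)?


Area = |x_A(y_B-y_C) + x_B(y_C-y_A) + x_C(y_A-y_B)|/2
= |468.54 + 950.04 + (-105.3)|/2
= 1313.28/2 = 656.64

656.64


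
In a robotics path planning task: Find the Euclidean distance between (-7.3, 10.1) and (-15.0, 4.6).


dx=-7.7, dy=-5.5
d^2 = (-7.7)^2 + (-5.5)^2 = 89.54
d = sqrt(89.54) = 9.4626

9.4626


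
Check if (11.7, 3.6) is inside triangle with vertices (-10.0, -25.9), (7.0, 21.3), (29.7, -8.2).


Cross products: AB x AP = -522.74, BC x BP = -263.14, CA x CP = -787.06
All same sign? yes

Yes, inside


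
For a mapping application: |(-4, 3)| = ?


|u| = sqrt((-4)^2 + 3^2) = sqrt(25) = 5

5


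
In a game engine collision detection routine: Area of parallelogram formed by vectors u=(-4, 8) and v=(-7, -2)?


|u x v| = |(-4)*(-2) - 8*(-7)|
= |8 - (-56)| = 64

64


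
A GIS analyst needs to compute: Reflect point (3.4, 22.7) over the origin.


Reflection over origin: (x,y) -> (-x,-y)
(3.4, 22.7) -> (-3.4, -22.7)

(-3.4, -22.7)


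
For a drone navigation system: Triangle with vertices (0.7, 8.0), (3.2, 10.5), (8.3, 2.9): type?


Side lengths squared: AB^2=12.5, BC^2=83.77, CA^2=83.77
Sorted: [12.5, 83.77, 83.77]
By sides: Isosceles, By angles: Acute

Isosceles, Acute


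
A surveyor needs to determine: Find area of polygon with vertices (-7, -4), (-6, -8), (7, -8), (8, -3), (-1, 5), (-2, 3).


Shoelace sum: ((-7)*(-8) - (-6)*(-4)) + ((-6)*(-8) - 7*(-8)) + (7*(-3) - 8*(-8)) + (8*5 - (-1)*(-3)) + ((-1)*3 - (-2)*5) + ((-2)*(-4) - (-7)*3)
= 252
Area = |252|/2 = 126

126


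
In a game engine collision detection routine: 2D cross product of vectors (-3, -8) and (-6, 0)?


u x v = u_x*v_y - u_y*v_x = (-3)*0 - (-8)*(-6)
= 0 - 48 = -48

-48


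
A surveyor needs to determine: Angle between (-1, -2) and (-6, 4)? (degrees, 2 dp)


u.v = -2, |u| = sqrt(5) = 2.2361, |v| = sqrt(52) = 7.2111
cos(theta) = u.v/(|u||v|) = -2/sqrt(260) = -0.124035
theta = acos(-0.124035) = 97.13 degrees

97.13 degrees


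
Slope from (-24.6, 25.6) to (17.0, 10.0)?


slope = (y2-y1)/(x2-x1) = (10-25.6)/(17-(-24.6)) = (-15.6)/41.6 = -0.375

-0.375


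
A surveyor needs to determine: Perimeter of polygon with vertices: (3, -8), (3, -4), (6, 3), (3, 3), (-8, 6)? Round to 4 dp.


Sides: (3, -8)->(3, -4): sqrt(16) = 4, (3, -4)->(6, 3): sqrt(58) = 7.615773, (6, 3)->(3, 3): sqrt(9) = 3, (3, 3)->(-8, 6): sqrt(130) = 11.401754, (-8, 6)->(3, -8): sqrt(317) = 17.804494
Sum = 43.822021
Perimeter = 43.822

43.822


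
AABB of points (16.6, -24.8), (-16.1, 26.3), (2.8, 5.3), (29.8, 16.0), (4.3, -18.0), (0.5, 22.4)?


x range: [-16.1, 29.8]
y range: [-24.8, 26.3]
Bounding box: (-16.1,-24.8) to (29.8,26.3)

(-16.1,-24.8) to (29.8,26.3)


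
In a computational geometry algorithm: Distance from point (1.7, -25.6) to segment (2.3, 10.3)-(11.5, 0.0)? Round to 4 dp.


Project P onto AB: t = 1 (clamped to [0,1])
Closest point on segment: (11.5, 0)
Distance: 27.4117

27.4117


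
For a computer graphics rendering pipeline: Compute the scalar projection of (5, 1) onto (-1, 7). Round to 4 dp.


u.v = 2, |v| = sqrt(50) = 7.0711
Scalar projection = u.v / |v| = 2 / sqrt(50) = 0.2828

0.2828


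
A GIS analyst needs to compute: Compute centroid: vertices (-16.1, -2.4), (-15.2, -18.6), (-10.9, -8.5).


Centroid = ((x_A+x_B+x_C)/3, (y_A+y_B+y_C)/3)
= (((-16.1)+(-15.2)+(-10.9))/3, ((-2.4)+(-18.6)+(-8.5))/3)
= (-14.0667, -9.8333)

(-14.0667, -9.8333)


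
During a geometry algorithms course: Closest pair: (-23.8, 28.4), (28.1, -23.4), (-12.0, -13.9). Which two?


d(P0,P1) = 73.327, d(P0,P2) = 43.915, d(P1,P2) = 41.21
Closest: P1 and P2

Closest pair: (28.1, -23.4) and (-12.0, -13.9), distance = 41.21


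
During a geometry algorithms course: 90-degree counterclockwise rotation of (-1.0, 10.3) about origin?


90° CCW: (x,y) -> (-y, x)
(-1,10.3) -> (-10.3, -1)

(-10.3, -1)


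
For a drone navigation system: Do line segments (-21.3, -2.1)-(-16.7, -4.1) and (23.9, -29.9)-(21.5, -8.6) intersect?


Cross products: d1=896.04, d2=802.86, d3=-37.48, d4=55.7
d1*d2 < 0 and d3*d4 < 0? no

No, they don't intersect


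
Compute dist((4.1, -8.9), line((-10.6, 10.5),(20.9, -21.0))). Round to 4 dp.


|cross product| = 148.05
|line direction| = sqrt(1984.5) = 44.5477
Distance = 148.05/sqrt(1984.5) = 3.3234

3.3234


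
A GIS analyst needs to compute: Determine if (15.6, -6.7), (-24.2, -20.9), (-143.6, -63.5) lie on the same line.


Cross product: ((-24.2)-15.6)*((-63.5)-(-6.7)) - ((-20.9)-(-6.7))*((-143.6)-15.6)
= 0

Yes, collinear


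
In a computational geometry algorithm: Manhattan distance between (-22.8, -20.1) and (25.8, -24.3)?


|(-22.8)-25.8| + |(-20.1)-(-24.3)| = 48.6 + 4.2 = 52.8

52.8


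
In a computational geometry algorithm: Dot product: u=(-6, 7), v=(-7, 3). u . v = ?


u . v = u_x*v_x + u_y*v_y = (-6)*(-7) + 7*3
= 42 + 21 = 63

63


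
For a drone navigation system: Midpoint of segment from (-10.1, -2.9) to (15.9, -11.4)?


M = (((-10.1)+15.9)/2, ((-2.9)+(-11.4))/2)
= (2.9, -7.15)

(2.9, -7.15)


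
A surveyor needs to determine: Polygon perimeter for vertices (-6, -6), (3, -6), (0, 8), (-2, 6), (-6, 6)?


Sides: (-6, -6)->(3, -6): sqrt(81) = 9, (3, -6)->(0, 8): sqrt(205) = 14.317821, (0, 8)->(-2, 6): sqrt(8) = 2.828427, (-2, 6)->(-6, 6): sqrt(16) = 4, (-6, 6)->(-6, -6): sqrt(144) = 12
Sum = 42.146248
Perimeter = 42.1462

42.1462


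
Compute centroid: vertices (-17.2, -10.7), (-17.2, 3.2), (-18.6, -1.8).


Centroid = ((x_A+x_B+x_C)/3, (y_A+y_B+y_C)/3)
= (((-17.2)+(-17.2)+(-18.6))/3, ((-10.7)+3.2+(-1.8))/3)
= (-17.6667, -3.1)

(-17.6667, -3.1)


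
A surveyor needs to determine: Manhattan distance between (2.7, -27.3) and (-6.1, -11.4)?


|2.7-(-6.1)| + |(-27.3)-(-11.4)| = 8.8 + 15.9 = 24.7

24.7


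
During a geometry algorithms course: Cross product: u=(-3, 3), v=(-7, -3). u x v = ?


u x v = u_x*v_y - u_y*v_x = (-3)*(-3) - 3*(-7)
= 9 - (-21) = 30

30


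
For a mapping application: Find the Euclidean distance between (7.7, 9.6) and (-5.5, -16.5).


dx=-13.2, dy=-26.1
d^2 = (-13.2)^2 + (-26.1)^2 = 855.45
d = sqrt(855.45) = 29.2481

29.2481


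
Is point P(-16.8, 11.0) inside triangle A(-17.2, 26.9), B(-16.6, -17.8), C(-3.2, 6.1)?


Cross products: AB x AP = 8.34, BC x BP = 390.7, CA x CP = 214.28
All same sign? yes

Yes, inside


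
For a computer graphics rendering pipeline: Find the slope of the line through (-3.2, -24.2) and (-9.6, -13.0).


slope = (y2-y1)/(x2-x1) = ((-13)-(-24.2))/((-9.6)-(-3.2)) = 11.2/(-6.4) = -1.75

-1.75


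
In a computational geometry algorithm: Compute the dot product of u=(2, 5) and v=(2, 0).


u . v = u_x*v_x + u_y*v_y = 2*2 + 5*0
= 4 + 0 = 4

4


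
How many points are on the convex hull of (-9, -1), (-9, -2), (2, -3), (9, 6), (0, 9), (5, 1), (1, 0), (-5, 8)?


Convex hull vertices (CCW): (-9, -2), (2, -3), (9, 6), (0, 9), (-5, 8), (-9, -1)
Count = 6

6


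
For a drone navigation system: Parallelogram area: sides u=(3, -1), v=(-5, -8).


|u x v| = |3*(-8) - (-1)*(-5)|
= |(-24) - 5| = 29

29


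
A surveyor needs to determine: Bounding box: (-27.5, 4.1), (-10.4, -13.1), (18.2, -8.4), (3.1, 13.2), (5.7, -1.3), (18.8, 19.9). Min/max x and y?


x range: [-27.5, 18.8]
y range: [-13.1, 19.9]
Bounding box: (-27.5,-13.1) to (18.8,19.9)

(-27.5,-13.1) to (18.8,19.9)


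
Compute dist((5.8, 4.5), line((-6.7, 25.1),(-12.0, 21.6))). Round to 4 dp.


|cross product| = 152.93
|line direction| = sqrt(40.34) = 6.3514
Distance = 152.93/sqrt(40.34) = 24.0782

24.0782


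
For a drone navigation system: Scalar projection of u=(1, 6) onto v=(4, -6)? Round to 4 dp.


u.v = -32, |v| = sqrt(52) = 7.2111
Scalar projection = u.v / |v| = -32 / sqrt(52) = -4.4376

-4.4376


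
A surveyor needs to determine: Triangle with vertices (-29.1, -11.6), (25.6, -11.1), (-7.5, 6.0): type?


Side lengths squared: AB^2=2992.34, BC^2=1388.02, CA^2=776.32
Sorted: [776.32, 1388.02, 2992.34]
By sides: Scalene, By angles: Obtuse

Scalene, Obtuse


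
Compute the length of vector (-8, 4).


|u| = sqrt((-8)^2 + 4^2) = sqrt(80) = 8.9443

8.9443


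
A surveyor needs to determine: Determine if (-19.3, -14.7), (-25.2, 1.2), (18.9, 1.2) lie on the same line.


Cross product: ((-25.2)-(-19.3))*(1.2-(-14.7)) - (1.2-(-14.7))*(18.9-(-19.3))
= -701.19

No, not collinear


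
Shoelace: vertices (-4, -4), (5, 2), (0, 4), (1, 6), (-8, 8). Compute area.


Shoelace sum: ((-4)*2 - 5*(-4)) + (5*4 - 0*2) + (0*6 - 1*4) + (1*8 - (-8)*6) + ((-8)*(-4) - (-4)*8)
= 148
Area = |148|/2 = 74

74


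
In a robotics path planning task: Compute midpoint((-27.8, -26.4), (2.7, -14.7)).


M = (((-27.8)+2.7)/2, ((-26.4)+(-14.7))/2)
= (-12.55, -20.55)

(-12.55, -20.55)


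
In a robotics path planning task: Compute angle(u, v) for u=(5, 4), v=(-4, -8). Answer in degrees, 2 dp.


u.v = -52, |u| = sqrt(41) = 6.4031, |v| = sqrt(80) = 8.9443
cos(theta) = u.v/(|u||v|) = -52/sqrt(3280) = -0.907959
theta = acos(-0.907959) = 155.22 degrees

155.22 degrees


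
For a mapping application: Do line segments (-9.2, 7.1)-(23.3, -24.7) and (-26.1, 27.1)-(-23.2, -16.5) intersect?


Cross products: d1=678.84, d2=2003.62, d3=112.58, d4=-1212.2
d1*d2 < 0 and d3*d4 < 0? no

No, they don't intersect


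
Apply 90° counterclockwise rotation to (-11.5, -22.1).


90° CCW: (x,y) -> (-y, x)
(-11.5,-22.1) -> (22.1, -11.5)

(22.1, -11.5)


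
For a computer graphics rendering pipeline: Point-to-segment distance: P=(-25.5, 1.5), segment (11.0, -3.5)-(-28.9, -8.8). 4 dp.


Project P onto AB: t = 0.8826 (clamped to [0,1])
Closest point on segment: (-24.2145, -8.1776)
Distance: 9.7626

9.7626


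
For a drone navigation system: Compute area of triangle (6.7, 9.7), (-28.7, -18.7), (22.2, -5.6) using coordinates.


Area = |x_A(y_B-y_C) + x_B(y_C-y_A) + x_C(y_A-y_B)|/2
= |(-87.77) + 439.11 + 630.48|/2
= 981.82/2 = 490.91

490.91


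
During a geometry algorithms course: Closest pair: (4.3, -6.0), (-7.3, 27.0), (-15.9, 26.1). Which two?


d(P0,P1) = 34.9794, d(P0,P2) = 37.9269, d(P1,P2) = 8.647
Closest: P1 and P2

Closest pair: (-7.3, 27.0) and (-15.9, 26.1), distance = 8.647


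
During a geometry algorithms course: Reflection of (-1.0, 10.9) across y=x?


Reflection over y=x: (x,y) -> (y,x)
(-1, 10.9) -> (10.9, -1)

(10.9, -1)


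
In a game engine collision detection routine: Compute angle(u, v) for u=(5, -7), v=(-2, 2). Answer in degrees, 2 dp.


u.v = -24, |u| = sqrt(74) = 8.6023, |v| = sqrt(8) = 2.8284
cos(theta) = u.v/(|u||v|) = -24/sqrt(592) = -0.986394
theta = acos(-0.986394) = 170.54 degrees

170.54 degrees


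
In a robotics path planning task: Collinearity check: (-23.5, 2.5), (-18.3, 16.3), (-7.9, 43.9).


Cross product: ((-18.3)-(-23.5))*(43.9-2.5) - (16.3-2.5)*((-7.9)-(-23.5))
= 0

Yes, collinear


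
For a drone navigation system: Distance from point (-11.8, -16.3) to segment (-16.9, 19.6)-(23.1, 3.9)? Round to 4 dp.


Project P onto AB: t = 0.4157 (clamped to [0,1])
Closest point on segment: (-0.271, 13.0731)
Distance: 31.5547

31.5547


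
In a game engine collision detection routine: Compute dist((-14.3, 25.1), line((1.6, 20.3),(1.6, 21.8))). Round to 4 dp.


|cross product| = 23.85
|line direction| = sqrt(2.25) = 1.5
Distance = 23.85/sqrt(2.25) = 15.9

15.9


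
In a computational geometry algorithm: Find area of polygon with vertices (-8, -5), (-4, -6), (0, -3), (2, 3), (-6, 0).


Shoelace sum: ((-8)*(-6) - (-4)*(-5)) + ((-4)*(-3) - 0*(-6)) + (0*3 - 2*(-3)) + (2*0 - (-6)*3) + ((-6)*(-5) - (-8)*0)
= 94
Area = |94|/2 = 47

47


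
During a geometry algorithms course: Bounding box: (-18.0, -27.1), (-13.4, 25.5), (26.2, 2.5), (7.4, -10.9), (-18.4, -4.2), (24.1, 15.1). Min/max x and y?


x range: [-18.4, 26.2]
y range: [-27.1, 25.5]
Bounding box: (-18.4,-27.1) to (26.2,25.5)

(-18.4,-27.1) to (26.2,25.5)


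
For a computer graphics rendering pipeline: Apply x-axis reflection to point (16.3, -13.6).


Reflection over x-axis: (x,y) -> (x,-y)
(16.3, -13.6) -> (16.3, 13.6)

(16.3, 13.6)


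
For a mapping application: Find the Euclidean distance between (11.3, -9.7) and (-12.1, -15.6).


dx=-23.4, dy=-5.9
d^2 = (-23.4)^2 + (-5.9)^2 = 582.37
d = sqrt(582.37) = 24.1323

24.1323


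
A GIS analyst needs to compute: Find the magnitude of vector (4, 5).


|u| = sqrt(4^2 + 5^2) = sqrt(41) = 6.4031

6.4031


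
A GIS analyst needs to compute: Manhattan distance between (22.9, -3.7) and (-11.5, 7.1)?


|22.9-(-11.5)| + |(-3.7)-7.1| = 34.4 + 10.8 = 45.2

45.2


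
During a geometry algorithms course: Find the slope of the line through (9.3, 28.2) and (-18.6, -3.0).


slope = (y2-y1)/(x2-x1) = ((-3)-28.2)/((-18.6)-9.3) = (-31.2)/(-27.9) = 1.1183

1.1183


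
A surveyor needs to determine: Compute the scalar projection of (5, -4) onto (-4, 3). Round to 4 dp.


u.v = -32, |v| = sqrt(25) = 5
Scalar projection = u.v / |v| = -32 / sqrt(25) = -6.4

-6.4


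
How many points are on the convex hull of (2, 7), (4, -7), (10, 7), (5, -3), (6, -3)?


Convex hull vertices (CCW): (2, 7), (4, -7), (6, -3), (10, 7)
Count = 4

4


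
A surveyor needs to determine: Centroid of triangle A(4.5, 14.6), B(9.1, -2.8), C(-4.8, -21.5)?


Centroid = ((x_A+x_B+x_C)/3, (y_A+y_B+y_C)/3)
= ((4.5+9.1+(-4.8))/3, (14.6+(-2.8)+(-21.5))/3)
= (2.9333, -3.2333)

(2.9333, -3.2333)


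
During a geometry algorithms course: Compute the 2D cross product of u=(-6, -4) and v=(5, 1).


u x v = u_x*v_y - u_y*v_x = (-6)*1 - (-4)*5
= (-6) - (-20) = 14

14


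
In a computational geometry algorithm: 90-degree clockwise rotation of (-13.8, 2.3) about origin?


90° CW: (x,y) -> (y, -x)
(-13.8,2.3) -> (2.3, 13.8)

(2.3, 13.8)


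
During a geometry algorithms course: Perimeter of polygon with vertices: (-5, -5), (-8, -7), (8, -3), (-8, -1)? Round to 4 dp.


Sides: (-5, -5)->(-8, -7): sqrt(13) = 3.605551, (-8, -7)->(8, -3): sqrt(272) = 16.492423, (8, -3)->(-8, -1): sqrt(260) = 16.124515, (-8, -1)->(-5, -5): sqrt(25) = 5
Sum = 41.222489
Perimeter = 41.2225

41.2225


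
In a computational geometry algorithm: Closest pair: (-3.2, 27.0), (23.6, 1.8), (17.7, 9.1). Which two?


d(P0,P1) = 36.787, d(P0,P2) = 27.5176, d(P1,P2) = 9.3862
Closest: P1 and P2

Closest pair: (23.6, 1.8) and (17.7, 9.1), distance = 9.3862


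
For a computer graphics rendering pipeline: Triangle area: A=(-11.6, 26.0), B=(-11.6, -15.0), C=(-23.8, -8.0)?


Area = |x_A(y_B-y_C) + x_B(y_C-y_A) + x_C(y_A-y_B)|/2
= |81.2 + 394.4 + (-975.8)|/2
= 500.2/2 = 250.1

250.1


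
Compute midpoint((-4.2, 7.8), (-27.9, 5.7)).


M = (((-4.2)+(-27.9))/2, (7.8+5.7)/2)
= (-16.05, 6.75)

(-16.05, 6.75)


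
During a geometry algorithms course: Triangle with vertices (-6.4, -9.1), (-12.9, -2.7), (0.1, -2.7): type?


Side lengths squared: AB^2=83.21, BC^2=169, CA^2=83.21
Sorted: [83.21, 83.21, 169]
By sides: Isosceles, By angles: Obtuse

Isosceles, Obtuse


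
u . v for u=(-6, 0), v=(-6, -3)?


u . v = u_x*v_x + u_y*v_y = (-6)*(-6) + 0*(-3)
= 36 + 0 = 36

36


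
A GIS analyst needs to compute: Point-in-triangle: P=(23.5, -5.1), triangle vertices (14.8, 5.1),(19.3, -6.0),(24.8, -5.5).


Cross products: AB x AP = 50.67, BC x BP = 2.85, CA x CP = 9.78
All same sign? yes

Yes, inside


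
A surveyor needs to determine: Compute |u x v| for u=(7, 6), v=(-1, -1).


|u x v| = |7*(-1) - 6*(-1)|
= |(-7) - (-6)| = 1

1


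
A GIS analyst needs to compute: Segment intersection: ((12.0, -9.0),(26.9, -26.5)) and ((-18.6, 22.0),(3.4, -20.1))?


Cross products: d1=606.26, d2=848.55, d3=-73.6, d4=-315.89
d1*d2 < 0 and d3*d4 < 0? no

No, they don't intersect


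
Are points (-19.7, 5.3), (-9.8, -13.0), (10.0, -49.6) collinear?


Cross product: ((-9.8)-(-19.7))*((-49.6)-5.3) - ((-13)-5.3)*(10-(-19.7))
= 0

Yes, collinear


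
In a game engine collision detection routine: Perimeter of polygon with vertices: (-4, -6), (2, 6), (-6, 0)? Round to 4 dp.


Sides: (-4, -6)->(2, 6): sqrt(180) = 13.416408, (2, 6)->(-6, 0): sqrt(100) = 10, (-6, 0)->(-4, -6): sqrt(40) = 6.324555
Sum = 29.740963
Perimeter = 29.741

29.741


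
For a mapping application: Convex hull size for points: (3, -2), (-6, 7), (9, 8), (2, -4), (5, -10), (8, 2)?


Convex hull vertices (CCW): (-6, 7), (5, -10), (8, 2), (9, 8)
Count = 4

4


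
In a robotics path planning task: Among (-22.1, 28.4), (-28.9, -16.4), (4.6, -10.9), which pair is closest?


d(P0,P1) = 45.3131, d(P0,P2) = 47.5119, d(P1,P2) = 33.9485
Closest: P1 and P2

Closest pair: (-28.9, -16.4) and (4.6, -10.9), distance = 33.9485


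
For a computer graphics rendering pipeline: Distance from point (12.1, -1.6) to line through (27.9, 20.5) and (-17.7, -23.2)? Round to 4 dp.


|cross product| = 317.3
|line direction| = sqrt(3989.05) = 63.1589
Distance = 317.3/sqrt(3989.05) = 5.0238

5.0238


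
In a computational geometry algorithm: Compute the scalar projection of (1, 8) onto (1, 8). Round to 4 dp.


u.v = 65, |v| = sqrt(65) = 8.0623
Scalar projection = u.v / |v| = 65 / sqrt(65) = 8.0623

8.0623


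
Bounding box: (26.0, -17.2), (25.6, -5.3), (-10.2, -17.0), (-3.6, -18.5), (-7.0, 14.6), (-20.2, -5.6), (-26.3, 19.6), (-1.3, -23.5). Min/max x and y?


x range: [-26.3, 26]
y range: [-23.5, 19.6]
Bounding box: (-26.3,-23.5) to (26,19.6)

(-26.3,-23.5) to (26,19.6)


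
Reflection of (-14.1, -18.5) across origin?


Reflection over origin: (x,y) -> (-x,-y)
(-14.1, -18.5) -> (14.1, 18.5)

(14.1, 18.5)


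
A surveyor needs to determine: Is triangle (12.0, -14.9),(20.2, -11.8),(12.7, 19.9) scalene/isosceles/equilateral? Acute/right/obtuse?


Side lengths squared: AB^2=76.85, BC^2=1061.14, CA^2=1211.53
Sorted: [76.85, 1061.14, 1211.53]
By sides: Scalene, By angles: Obtuse

Scalene, Obtuse


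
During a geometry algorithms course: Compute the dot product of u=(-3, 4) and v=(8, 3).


u . v = u_x*v_x + u_y*v_y = (-3)*8 + 4*3
= (-24) + 12 = -12

-12


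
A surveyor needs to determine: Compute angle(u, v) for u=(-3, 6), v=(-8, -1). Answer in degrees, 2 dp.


u.v = 18, |u| = sqrt(45) = 6.7082, |v| = sqrt(65) = 8.0623
cos(theta) = u.v/(|u||v|) = 18/sqrt(2925) = 0.33282
theta = acos(0.33282) = 70.56 degrees

70.56 degrees


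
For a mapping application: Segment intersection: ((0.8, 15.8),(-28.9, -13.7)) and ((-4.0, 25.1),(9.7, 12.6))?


Cross products: d1=-67.41, d2=-842.81, d3=-417.81, d4=357.59
d1*d2 < 0 and d3*d4 < 0? no

No, they don't intersect


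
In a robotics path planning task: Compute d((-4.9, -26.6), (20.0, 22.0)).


dx=24.9, dy=48.6
d^2 = 24.9^2 + 48.6^2 = 2981.97
d = sqrt(2981.97) = 54.6074

54.6074


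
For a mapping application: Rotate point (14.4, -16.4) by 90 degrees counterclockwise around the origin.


90° CCW: (x,y) -> (-y, x)
(14.4,-16.4) -> (16.4, 14.4)

(16.4, 14.4)


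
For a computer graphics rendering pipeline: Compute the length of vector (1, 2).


|u| = sqrt(1^2 + 2^2) = sqrt(5) = 2.2361

2.2361


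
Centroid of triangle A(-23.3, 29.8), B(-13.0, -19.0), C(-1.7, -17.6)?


Centroid = ((x_A+x_B+x_C)/3, (y_A+y_B+y_C)/3)
= (((-23.3)+(-13)+(-1.7))/3, (29.8+(-19)+(-17.6))/3)
= (-12.6667, -2.2667)

(-12.6667, -2.2667)


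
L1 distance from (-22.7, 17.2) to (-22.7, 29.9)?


|(-22.7)-(-22.7)| + |17.2-29.9| = 0 + 12.7 = 12.7

12.7


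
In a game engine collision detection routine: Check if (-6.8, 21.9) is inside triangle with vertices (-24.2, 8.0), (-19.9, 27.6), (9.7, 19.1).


Cross products: AB x AP = -281.27, BC x BP = -57.37, CA x CP = -278.07
All same sign? yes

Yes, inside


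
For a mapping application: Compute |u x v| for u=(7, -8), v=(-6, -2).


|u x v| = |7*(-2) - (-8)*(-6)|
= |(-14) - 48| = 62

62


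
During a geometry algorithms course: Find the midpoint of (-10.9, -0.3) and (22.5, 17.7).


M = (((-10.9)+22.5)/2, ((-0.3)+17.7)/2)
= (5.8, 8.7)

(5.8, 8.7)


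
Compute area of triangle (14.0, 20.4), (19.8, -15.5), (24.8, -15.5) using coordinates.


Area = |x_A(y_B-y_C) + x_B(y_C-y_A) + x_C(y_A-y_B)|/2
= |0 + (-710.82) + 890.32|/2
= 179.5/2 = 89.75

89.75


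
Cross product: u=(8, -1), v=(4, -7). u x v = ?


u x v = u_x*v_y - u_y*v_x = 8*(-7) - (-1)*4
= (-56) - (-4) = -52

-52


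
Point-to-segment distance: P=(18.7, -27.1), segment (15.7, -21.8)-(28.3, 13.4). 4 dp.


Project P onto AB: t = 0 (clamped to [0,1])
Closest point on segment: (15.7, -21.8)
Distance: 6.0902

6.0902


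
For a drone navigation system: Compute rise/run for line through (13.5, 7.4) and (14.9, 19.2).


slope = (y2-y1)/(x2-x1) = (19.2-7.4)/(14.9-13.5) = 11.8/1.4 = 8.4286

8.4286


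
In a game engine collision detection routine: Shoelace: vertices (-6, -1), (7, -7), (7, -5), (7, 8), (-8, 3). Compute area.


Shoelace sum: ((-6)*(-7) - 7*(-1)) + (7*(-5) - 7*(-7)) + (7*8 - 7*(-5)) + (7*3 - (-8)*8) + ((-8)*(-1) - (-6)*3)
= 265
Area = |265|/2 = 132.5

132.5


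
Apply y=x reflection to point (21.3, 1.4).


Reflection over y=x: (x,y) -> (y,x)
(21.3, 1.4) -> (1.4, 21.3)

(1.4, 21.3)


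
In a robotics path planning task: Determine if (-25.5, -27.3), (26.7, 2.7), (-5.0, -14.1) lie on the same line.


Cross product: (26.7-(-25.5))*((-14.1)-(-27.3)) - (2.7-(-27.3))*((-5)-(-25.5))
= 74.04

No, not collinear


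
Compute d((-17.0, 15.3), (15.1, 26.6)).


dx=32.1, dy=11.3
d^2 = 32.1^2 + 11.3^2 = 1158.1
d = sqrt(1158.1) = 34.0309

34.0309


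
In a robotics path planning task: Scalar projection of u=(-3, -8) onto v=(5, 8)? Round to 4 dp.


u.v = -79, |v| = sqrt(89) = 9.434
Scalar projection = u.v / |v| = -79 / sqrt(89) = -8.374

-8.374


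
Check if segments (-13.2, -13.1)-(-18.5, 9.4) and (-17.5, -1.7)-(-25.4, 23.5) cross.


Cross products: d1=-18.3, d2=-62.49, d3=36.33, d4=80.52
d1*d2 < 0 and d3*d4 < 0? no

No, they don't intersect


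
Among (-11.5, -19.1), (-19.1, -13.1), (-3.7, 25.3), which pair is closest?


d(P0,P1) = 9.683, d(P0,P2) = 45.0799, d(P1,P2) = 41.3729
Closest: P0 and P1

Closest pair: (-11.5, -19.1) and (-19.1, -13.1), distance = 9.683


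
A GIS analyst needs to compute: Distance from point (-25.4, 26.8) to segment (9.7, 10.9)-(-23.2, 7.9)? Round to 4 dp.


Project P onto AB: t = 1 (clamped to [0,1])
Closest point on segment: (-23.2, 7.9)
Distance: 19.0276

19.0276


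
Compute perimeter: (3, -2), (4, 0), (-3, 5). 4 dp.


Sides: (3, -2)->(4, 0): sqrt(5) = 2.236068, (4, 0)->(-3, 5): sqrt(74) = 8.602325, (-3, 5)->(3, -2): sqrt(85) = 9.219544
Sum = 20.057937
Perimeter = 20.0579

20.0579


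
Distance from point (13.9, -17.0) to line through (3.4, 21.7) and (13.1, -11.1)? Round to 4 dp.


|cross product| = 30.99
|line direction| = sqrt(1169.93) = 34.2042
Distance = 30.99/sqrt(1169.93) = 0.906

0.906


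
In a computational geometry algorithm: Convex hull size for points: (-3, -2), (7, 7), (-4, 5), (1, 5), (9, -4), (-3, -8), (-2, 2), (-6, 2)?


Convex hull vertices (CCW): (-6, 2), (-3, -8), (9, -4), (7, 7), (-4, 5)
Count = 5

5


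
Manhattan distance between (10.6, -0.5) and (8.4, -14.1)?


|10.6-8.4| + |(-0.5)-(-14.1)| = 2.2 + 13.6 = 15.8

15.8


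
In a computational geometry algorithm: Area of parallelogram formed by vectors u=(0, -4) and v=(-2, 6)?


|u x v| = |0*6 - (-4)*(-2)|
= |0 - 8| = 8

8


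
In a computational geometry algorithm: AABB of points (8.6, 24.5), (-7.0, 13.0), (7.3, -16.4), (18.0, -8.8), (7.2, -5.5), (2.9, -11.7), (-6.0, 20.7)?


x range: [-7, 18]
y range: [-16.4, 24.5]
Bounding box: (-7,-16.4) to (18,24.5)

(-7,-16.4) to (18,24.5)


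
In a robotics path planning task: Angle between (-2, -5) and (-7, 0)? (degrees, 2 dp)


u.v = 14, |u| = sqrt(29) = 5.3852, |v| = sqrt(49) = 7
cos(theta) = u.v/(|u||v|) = 14/sqrt(1421) = 0.371391
theta = acos(0.371391) = 68.2 degrees

68.2 degrees


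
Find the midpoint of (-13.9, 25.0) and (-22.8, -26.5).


M = (((-13.9)+(-22.8))/2, (25+(-26.5))/2)
= (-18.35, -0.75)

(-18.35, -0.75)


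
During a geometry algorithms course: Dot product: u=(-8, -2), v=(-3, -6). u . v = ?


u . v = u_x*v_x + u_y*v_y = (-8)*(-3) + (-2)*(-6)
= 24 + 12 = 36

36


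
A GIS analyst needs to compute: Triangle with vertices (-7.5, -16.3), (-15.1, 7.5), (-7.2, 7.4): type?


Side lengths squared: AB^2=624.2, BC^2=62.42, CA^2=561.78
Sorted: [62.42, 561.78, 624.2]
By sides: Scalene, By angles: Right

Scalene, Right


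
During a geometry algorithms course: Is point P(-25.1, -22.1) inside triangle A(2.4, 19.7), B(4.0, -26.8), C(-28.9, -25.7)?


Cross products: AB x AP = -1345.63, BC x BP = -122.62, CA x CP = -59.84
All same sign? yes

Yes, inside


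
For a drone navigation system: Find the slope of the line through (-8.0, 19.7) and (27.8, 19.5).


slope = (y2-y1)/(x2-x1) = (19.5-19.7)/(27.8-(-8)) = (-0.2)/35.8 = -0.0056

-0.0056


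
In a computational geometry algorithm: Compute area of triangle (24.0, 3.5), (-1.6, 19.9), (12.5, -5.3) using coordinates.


Area = |x_A(y_B-y_C) + x_B(y_C-y_A) + x_C(y_A-y_B)|/2
= |604.8 + 14.08 + (-205)|/2
= 413.88/2 = 206.94

206.94


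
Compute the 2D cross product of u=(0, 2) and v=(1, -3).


u x v = u_x*v_y - u_y*v_x = 0*(-3) - 2*1
= 0 - 2 = -2

-2


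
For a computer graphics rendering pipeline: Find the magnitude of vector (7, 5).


|u| = sqrt(7^2 + 5^2) = sqrt(74) = 8.6023

8.6023


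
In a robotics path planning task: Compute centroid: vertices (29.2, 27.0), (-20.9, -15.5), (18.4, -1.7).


Centroid = ((x_A+x_B+x_C)/3, (y_A+y_B+y_C)/3)
= ((29.2+(-20.9)+18.4)/3, (27+(-15.5)+(-1.7))/3)
= (8.9, 3.2667)

(8.9, 3.2667)


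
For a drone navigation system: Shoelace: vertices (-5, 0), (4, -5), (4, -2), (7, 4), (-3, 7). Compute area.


Shoelace sum: ((-5)*(-5) - 4*0) + (4*(-2) - 4*(-5)) + (4*4 - 7*(-2)) + (7*7 - (-3)*4) + ((-3)*0 - (-5)*7)
= 163
Area = |163|/2 = 81.5

81.5


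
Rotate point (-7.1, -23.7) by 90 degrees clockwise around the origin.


90° CW: (x,y) -> (y, -x)
(-7.1,-23.7) -> (-23.7, 7.1)

(-23.7, 7.1)


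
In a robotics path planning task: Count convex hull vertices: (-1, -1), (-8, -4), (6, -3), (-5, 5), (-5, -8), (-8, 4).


Convex hull vertices (CCW): (-8, -4), (-5, -8), (6, -3), (-5, 5), (-8, 4)
Count = 5

5


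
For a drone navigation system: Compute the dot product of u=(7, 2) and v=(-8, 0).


u . v = u_x*v_x + u_y*v_y = 7*(-8) + 2*0
= (-56) + 0 = -56

-56


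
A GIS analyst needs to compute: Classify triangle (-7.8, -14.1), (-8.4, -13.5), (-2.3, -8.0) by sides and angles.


Side lengths squared: AB^2=0.72, BC^2=67.46, CA^2=67.46
Sorted: [0.72, 67.46, 67.46]
By sides: Isosceles, By angles: Acute

Isosceles, Acute


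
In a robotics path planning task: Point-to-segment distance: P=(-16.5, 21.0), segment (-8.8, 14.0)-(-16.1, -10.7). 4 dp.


Project P onto AB: t = 0 (clamped to [0,1])
Closest point on segment: (-8.8, 14)
Distance: 10.4062

10.4062


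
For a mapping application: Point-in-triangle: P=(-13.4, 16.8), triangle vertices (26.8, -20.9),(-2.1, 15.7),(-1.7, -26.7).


Cross products: AB x AP = 381.79, BC x BP = -478.68, CA x CP = 1307.61
All same sign? no

No, outside


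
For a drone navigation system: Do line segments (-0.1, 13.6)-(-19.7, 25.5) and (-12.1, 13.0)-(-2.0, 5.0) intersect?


Cross products: d1=102.06, d2=65.45, d3=154.56, d4=191.17
d1*d2 < 0 and d3*d4 < 0? no

No, they don't intersect


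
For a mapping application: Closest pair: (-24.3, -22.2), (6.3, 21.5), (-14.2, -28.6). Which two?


d(P0,P1) = 53.3484, d(P0,P2) = 11.957, d(P1,P2) = 54.1319
Closest: P0 and P2

Closest pair: (-24.3, -22.2) and (-14.2, -28.6), distance = 11.957


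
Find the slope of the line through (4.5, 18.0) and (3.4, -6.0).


slope = (y2-y1)/(x2-x1) = ((-6)-18)/(3.4-4.5) = (-24)/(-1.1) = 21.8182

21.8182


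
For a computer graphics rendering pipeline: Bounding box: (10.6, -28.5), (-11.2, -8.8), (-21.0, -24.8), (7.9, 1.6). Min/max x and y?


x range: [-21, 10.6]
y range: [-28.5, 1.6]
Bounding box: (-21,-28.5) to (10.6,1.6)

(-21,-28.5) to (10.6,1.6)


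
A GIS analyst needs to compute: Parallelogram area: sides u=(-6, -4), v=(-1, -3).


|u x v| = |(-6)*(-3) - (-4)*(-1)|
= |18 - 4| = 14

14


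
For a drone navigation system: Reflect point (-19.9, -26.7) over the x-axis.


Reflection over x-axis: (x,y) -> (x,-y)
(-19.9, -26.7) -> (-19.9, 26.7)

(-19.9, 26.7)


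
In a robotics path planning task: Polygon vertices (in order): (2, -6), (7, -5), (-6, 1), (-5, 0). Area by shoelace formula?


Shoelace sum: (2*(-5) - 7*(-6)) + (7*1 - (-6)*(-5)) + ((-6)*0 - (-5)*1) + ((-5)*(-6) - 2*0)
= 44
Area = |44|/2 = 22

22


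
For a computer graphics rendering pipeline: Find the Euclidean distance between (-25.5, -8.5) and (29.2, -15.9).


dx=54.7, dy=-7.4
d^2 = 54.7^2 + (-7.4)^2 = 3046.85
d = sqrt(3046.85) = 55.1983

55.1983


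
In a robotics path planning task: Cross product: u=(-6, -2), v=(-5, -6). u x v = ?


u x v = u_x*v_y - u_y*v_x = (-6)*(-6) - (-2)*(-5)
= 36 - 10 = 26

26


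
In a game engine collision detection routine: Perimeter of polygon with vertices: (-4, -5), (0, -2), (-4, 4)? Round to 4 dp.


Sides: (-4, -5)->(0, -2): sqrt(25) = 5, (0, -2)->(-4, 4): sqrt(52) = 7.211103, (-4, 4)->(-4, -5): sqrt(81) = 9
Sum = 21.211103
Perimeter = 21.2111

21.2111
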